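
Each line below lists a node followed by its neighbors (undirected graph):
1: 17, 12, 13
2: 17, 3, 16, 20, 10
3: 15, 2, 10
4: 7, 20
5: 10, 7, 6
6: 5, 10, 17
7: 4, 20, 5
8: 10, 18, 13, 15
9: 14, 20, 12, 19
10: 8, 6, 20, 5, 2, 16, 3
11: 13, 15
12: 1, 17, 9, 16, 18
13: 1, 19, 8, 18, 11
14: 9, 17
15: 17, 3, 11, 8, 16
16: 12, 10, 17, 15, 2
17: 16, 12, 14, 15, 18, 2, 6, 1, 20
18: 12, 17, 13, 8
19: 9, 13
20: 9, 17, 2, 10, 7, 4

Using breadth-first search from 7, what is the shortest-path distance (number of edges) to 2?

Level 0: 7
Level 1: 4, 5, 20
Level 2: 2, 6, 9, 10, 17
Level 3: 1, 3, 8, 12, 14, 15, 16, 18, 19
Level 4: 11, 13
2 first appears at level 2.

2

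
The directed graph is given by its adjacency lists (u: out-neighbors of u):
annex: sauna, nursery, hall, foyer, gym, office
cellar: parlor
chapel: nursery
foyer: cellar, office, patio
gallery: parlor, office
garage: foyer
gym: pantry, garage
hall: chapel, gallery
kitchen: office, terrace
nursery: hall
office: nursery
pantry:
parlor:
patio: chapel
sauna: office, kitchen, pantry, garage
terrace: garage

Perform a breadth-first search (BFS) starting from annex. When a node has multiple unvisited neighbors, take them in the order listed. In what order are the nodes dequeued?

annex → sauna → nursery → hall → foyer → gym → office → kitchen → pantry → garage → chapel → gallery → cellar → patio → terrace → parlor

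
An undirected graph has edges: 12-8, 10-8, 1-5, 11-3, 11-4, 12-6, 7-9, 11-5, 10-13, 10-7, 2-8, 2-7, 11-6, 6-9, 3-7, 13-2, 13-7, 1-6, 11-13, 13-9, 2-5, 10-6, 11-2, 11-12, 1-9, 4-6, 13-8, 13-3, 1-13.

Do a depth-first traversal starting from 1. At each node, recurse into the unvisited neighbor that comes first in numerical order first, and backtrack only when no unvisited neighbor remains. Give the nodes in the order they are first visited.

1 -> 5 -> 2 -> 7 -> 3 -> 11 -> 4 -> 6 -> 9 -> 13 -> 8 -> 10 -> 12

Visit 1
1 → 5
5 → 2
2 → 7
7 → 3
3 → 11
11 → 4
4 → 6
6 → 9
9 → 13
13 → 8
8 → 10
8 → 12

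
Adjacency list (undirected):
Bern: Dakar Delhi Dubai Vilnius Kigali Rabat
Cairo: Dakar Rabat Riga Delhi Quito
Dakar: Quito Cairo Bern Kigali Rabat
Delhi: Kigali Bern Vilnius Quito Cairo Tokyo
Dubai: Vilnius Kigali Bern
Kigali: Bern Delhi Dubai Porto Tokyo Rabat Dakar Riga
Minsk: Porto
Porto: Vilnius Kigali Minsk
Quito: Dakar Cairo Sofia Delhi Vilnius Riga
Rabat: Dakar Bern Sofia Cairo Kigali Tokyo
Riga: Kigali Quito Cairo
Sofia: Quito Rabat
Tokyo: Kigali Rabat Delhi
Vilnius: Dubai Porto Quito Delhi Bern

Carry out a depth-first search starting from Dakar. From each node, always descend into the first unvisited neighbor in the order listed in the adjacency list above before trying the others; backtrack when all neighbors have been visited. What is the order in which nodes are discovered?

Visit Dakar
Dakar → Quito
Quito → Cairo
Cairo → Rabat
Rabat → Bern
Bern → Delhi
Delhi → Kigali
Kigali → Dubai
Dubai → Vilnius
Vilnius → Porto
Porto → Minsk
Kigali → Tokyo
Kigali → Riga
Rabat → Sofia

Dakar → Quito → Cairo → Rabat → Bern → Delhi → Kigali → Dubai → Vilnius → Porto → Minsk → Tokyo → Riga → Sofia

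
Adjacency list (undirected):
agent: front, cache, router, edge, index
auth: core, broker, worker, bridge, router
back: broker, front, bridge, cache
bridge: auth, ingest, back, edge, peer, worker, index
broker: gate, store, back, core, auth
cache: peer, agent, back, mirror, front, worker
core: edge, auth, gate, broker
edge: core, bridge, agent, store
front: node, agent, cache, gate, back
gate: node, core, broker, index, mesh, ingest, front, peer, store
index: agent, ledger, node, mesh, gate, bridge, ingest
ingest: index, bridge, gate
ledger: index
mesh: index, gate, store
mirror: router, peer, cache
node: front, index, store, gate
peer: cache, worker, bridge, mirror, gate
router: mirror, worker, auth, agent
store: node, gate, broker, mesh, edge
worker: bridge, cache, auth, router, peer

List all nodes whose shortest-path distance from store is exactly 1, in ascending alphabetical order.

broker, edge, gate, mesh, node

Level 0: store
Level 1: broker, edge, gate, mesh, node
Level 2: agent, auth, back, bridge, core, front, index, ingest, peer
Level 3: cache, ledger, mirror, router, worker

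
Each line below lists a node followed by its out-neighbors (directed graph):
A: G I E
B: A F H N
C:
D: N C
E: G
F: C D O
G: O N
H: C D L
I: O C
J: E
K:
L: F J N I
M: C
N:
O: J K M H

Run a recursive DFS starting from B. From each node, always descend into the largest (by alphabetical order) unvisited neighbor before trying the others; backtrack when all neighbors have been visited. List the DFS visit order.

Visit B
B → N
B → H
H → L
L → J
J → E
E → G
G → O
O → M
M → C
O → K
L → I
L → F
F → D
B → A

B -> N -> H -> L -> J -> E -> G -> O -> M -> C -> K -> I -> F -> D -> A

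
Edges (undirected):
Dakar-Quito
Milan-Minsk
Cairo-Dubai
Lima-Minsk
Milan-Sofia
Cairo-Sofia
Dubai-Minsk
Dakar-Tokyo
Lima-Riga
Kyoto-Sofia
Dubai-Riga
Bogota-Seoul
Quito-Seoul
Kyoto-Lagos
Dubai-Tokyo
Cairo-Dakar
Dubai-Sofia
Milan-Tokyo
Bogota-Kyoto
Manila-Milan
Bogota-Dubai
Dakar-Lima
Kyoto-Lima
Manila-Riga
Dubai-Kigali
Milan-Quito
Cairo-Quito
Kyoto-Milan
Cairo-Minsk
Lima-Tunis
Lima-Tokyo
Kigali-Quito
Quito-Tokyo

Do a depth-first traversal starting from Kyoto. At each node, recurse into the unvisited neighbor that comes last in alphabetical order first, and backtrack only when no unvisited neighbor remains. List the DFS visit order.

Kyoto Sofia Milan Tokyo Quito Seoul Bogota Dubai Riga Manila Lima Tunis Minsk Cairo Dakar Kigali Lagos

Visit Kyoto
Kyoto → Sofia
Sofia → Milan
Milan → Tokyo
Tokyo → Quito
Quito → Seoul
Seoul → Bogota
Bogota → Dubai
Dubai → Riga
Riga → Manila
Riga → Lima
Lima → Tunis
Lima → Minsk
Minsk → Cairo
Cairo → Dakar
Dubai → Kigali
Kyoto → Lagos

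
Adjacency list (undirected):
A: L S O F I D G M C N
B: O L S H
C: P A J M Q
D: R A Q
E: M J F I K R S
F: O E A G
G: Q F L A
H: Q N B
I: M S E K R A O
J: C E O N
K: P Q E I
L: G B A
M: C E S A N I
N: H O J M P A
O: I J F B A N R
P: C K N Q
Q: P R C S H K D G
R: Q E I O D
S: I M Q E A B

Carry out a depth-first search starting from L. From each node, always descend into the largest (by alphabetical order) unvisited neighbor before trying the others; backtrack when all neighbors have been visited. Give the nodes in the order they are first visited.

L G Q S M N P K I R O J E F A D C B H

Visit L
L → G
G → Q
Q → S
S → M
M → N
N → P
P → K
K → I
I → R
R → O
O → J
J → E
E → F
F → A
A → D
A → C
O → B
B → H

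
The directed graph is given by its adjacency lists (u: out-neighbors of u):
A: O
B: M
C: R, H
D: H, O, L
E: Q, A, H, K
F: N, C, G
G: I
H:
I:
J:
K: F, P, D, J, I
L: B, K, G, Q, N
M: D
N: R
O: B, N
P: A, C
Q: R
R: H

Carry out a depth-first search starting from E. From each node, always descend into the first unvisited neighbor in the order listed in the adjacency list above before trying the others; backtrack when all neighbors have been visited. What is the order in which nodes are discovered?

E, Q, R, H, A, O, B, M, D, L, K, F, N, C, G, I, P, J

Visit E
E → Q
Q → R
R → H
E → A
A → O
O → B
B → M
M → D
D → L
L → K
K → F
F → N
F → C
F → G
G → I
K → P
K → J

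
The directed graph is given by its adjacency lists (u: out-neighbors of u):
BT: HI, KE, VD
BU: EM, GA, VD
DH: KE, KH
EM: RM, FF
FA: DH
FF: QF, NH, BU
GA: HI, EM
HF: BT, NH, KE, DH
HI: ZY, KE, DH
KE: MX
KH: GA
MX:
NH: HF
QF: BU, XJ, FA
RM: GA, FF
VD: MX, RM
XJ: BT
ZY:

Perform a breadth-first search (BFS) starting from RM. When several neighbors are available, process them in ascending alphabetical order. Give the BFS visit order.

Visit RM; enqueue FF, GA → queue [FF, GA]
Visit FF; enqueue BU, NH, QF → queue [GA, BU, NH, QF]
Visit GA; enqueue EM, HI → queue [BU, NH, QF, EM, HI]
Visit BU; enqueue VD → queue [NH, QF, EM, HI, VD]
Visit NH; enqueue HF → queue [QF, EM, HI, VD, HF]
Visit QF; enqueue FA, XJ → queue [EM, HI, VD, HF, FA, XJ]
Visit EM → queue [HI, VD, HF, FA, XJ]
Visit HI; enqueue DH, KE, ZY → queue [VD, HF, FA, XJ, DH, KE, ZY]
Visit VD; enqueue MX → queue [HF, FA, XJ, DH, KE, ZY, MX]
Visit HF; enqueue BT → queue [FA, XJ, DH, KE, ZY, MX, BT]
Visit FA → queue [XJ, DH, KE, ZY, MX, BT]
Visit XJ → queue [DH, KE, ZY, MX, BT]
Visit DH; enqueue KH → queue [KE, ZY, MX, BT, KH]
Visit KE → queue [ZY, MX, BT, KH]
Visit ZY → queue [MX, BT, KH]
Visit MX → queue [BT, KH]
Visit BT → queue [KH]
Visit KH → queue []

RM FF GA BU NH QF EM HI VD HF FA XJ DH KE ZY MX BT KH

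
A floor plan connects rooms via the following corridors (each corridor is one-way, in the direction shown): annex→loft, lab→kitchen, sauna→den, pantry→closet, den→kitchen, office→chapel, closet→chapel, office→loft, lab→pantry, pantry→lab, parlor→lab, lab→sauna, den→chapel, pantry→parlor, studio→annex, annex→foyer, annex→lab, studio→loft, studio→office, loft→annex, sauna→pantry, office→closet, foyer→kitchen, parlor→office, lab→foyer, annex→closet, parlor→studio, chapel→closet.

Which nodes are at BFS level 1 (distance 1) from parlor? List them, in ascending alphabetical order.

lab, office, studio

Level 0: parlor
Level 1: lab, office, studio
Level 2: annex, chapel, closet, foyer, kitchen, loft, pantry, sauna
Level 3: den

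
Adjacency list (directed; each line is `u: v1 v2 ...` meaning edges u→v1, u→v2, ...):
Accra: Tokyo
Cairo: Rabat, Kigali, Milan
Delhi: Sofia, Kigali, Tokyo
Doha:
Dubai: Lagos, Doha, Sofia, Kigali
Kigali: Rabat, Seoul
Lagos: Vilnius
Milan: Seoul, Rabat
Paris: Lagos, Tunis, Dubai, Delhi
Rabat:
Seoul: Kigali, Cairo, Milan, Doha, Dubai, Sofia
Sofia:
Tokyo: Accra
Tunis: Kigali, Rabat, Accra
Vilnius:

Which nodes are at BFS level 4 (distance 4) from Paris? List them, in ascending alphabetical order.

Cairo, Milan

Level 0: Paris
Level 1: Delhi, Dubai, Lagos, Tunis
Level 2: Accra, Doha, Kigali, Rabat, Sofia, Tokyo, Vilnius
Level 3: Seoul
Level 4: Cairo, Milan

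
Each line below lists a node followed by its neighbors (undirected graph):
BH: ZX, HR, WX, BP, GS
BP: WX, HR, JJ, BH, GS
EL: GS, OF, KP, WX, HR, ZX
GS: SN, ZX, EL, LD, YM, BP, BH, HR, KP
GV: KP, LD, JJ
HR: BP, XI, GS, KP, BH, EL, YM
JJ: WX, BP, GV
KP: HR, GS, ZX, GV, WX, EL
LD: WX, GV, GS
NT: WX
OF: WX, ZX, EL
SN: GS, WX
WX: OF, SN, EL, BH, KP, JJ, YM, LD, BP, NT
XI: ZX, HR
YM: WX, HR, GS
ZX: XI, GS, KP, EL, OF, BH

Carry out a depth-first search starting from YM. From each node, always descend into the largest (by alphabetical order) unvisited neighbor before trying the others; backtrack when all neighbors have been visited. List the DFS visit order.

YM -> WX -> SN -> GS -> ZX -> XI -> HR -> KP -> GV -> LD -> JJ -> BP -> BH -> EL -> OF -> NT

Visit YM
YM → WX
WX → SN
SN → GS
GS → ZX
ZX → XI
XI → HR
HR → KP
KP → GV
GV → LD
GV → JJ
JJ → BP
BP → BH
KP → EL
EL → OF
WX → NT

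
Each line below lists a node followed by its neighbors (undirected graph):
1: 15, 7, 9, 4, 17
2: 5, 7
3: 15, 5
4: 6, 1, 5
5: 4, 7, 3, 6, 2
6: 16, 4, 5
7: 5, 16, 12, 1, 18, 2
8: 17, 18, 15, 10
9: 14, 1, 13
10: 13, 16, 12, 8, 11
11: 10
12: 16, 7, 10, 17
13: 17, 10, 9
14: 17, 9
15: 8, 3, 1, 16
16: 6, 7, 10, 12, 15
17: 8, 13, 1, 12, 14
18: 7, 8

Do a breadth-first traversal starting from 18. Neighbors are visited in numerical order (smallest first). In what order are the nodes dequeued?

18 → 7 → 8 → 1 → 2 → 5 → 12 → 16 → 10 → 15 → 17 → 4 → 9 → 3 → 6 → 11 → 13 → 14

Visit 18; enqueue 7, 8 → queue [7, 8]
Visit 7; enqueue 1, 2, 5, 12, 16 → queue [8, 1, 2, 5, 12, 16]
Visit 8; enqueue 10, 15, 17 → queue [1, 2, 5, 12, 16, 10, 15, 17]
Visit 1; enqueue 4, 9 → queue [2, 5, 12, 16, 10, 15, 17, 4, 9]
Visit 2 → queue [5, 12, 16, 10, 15, 17, 4, 9]
Visit 5; enqueue 3, 6 → queue [12, 16, 10, 15, 17, 4, 9, 3, 6]
Visit 12 → queue [16, 10, 15, 17, 4, 9, 3, 6]
Visit 16 → queue [10, 15, 17, 4, 9, 3, 6]
Visit 10; enqueue 11, 13 → queue [15, 17, 4, 9, 3, 6, 11, 13]
Visit 15 → queue [17, 4, 9, 3, 6, 11, 13]
Visit 17; enqueue 14 → queue [4, 9, 3, 6, 11, 13, 14]
Visit 4 → queue [9, 3, 6, 11, 13, 14]
Visit 9 → queue [3, 6, 11, 13, 14]
Visit 3 → queue [6, 11, 13, 14]
Visit 6 → queue [11, 13, 14]
Visit 11 → queue [13, 14]
Visit 13 → queue [14]
Visit 14 → queue []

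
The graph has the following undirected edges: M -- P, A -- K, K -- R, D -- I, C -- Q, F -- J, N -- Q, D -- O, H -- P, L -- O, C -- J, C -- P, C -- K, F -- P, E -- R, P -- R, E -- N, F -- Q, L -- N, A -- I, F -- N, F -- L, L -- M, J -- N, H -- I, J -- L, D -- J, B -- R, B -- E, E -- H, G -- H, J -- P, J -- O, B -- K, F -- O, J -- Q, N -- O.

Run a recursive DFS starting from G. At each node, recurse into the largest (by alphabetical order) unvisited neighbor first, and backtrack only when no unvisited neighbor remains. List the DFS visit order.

G H P R K C Q N O L M J F D I A E B

Visit G
G → H
H → P
P → R
R → K
K → C
C → Q
Q → N
N → O
O → L
L → M
L → J
J → F
J → D
D → I
I → A
N → E
E → B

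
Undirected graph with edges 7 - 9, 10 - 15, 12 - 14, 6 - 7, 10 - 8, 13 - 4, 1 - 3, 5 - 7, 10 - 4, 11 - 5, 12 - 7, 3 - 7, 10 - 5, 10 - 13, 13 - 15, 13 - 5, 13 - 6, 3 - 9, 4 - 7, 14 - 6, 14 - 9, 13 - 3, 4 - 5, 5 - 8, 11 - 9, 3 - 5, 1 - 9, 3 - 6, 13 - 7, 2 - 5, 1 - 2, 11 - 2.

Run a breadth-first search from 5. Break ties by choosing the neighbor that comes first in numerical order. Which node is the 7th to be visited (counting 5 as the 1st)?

10

Visit 5; enqueue 2, 3, 4, 7, 8, 10, 11, 13 → queue [2, 3, 4, 7, 8, 10, 11, 13]
Visit 2; enqueue 1 → queue [3, 4, 7, 8, 10, 11, 13, 1]
Visit 3; enqueue 6, 9 → queue [4, 7, 8, 10, 11, 13, 1, 6, 9]
Visit 4 → queue [7, 8, 10, 11, 13, 1, 6, 9]
Visit 7; enqueue 12 → queue [8, 10, 11, 13, 1, 6, 9, 12]
Visit 8 → queue [10, 11, 13, 1, 6, 9, 12]
Visit 10; enqueue 15 → queue [11, 13, 1, 6, 9, 12, 15]
Visit 11 → queue [13, 1, 6, 9, 12, 15]
Visit 13 → queue [1, 6, 9, 12, 15]
Visit 1 → queue [6, 9, 12, 15]
Visit 6; enqueue 14 → queue [9, 12, 15, 14]
Visit 9 → queue [12, 15, 14]
Visit 12 → queue [15, 14]
Visit 15 → queue [14]
Visit 14 → queue []

Visit order: 5, 2, 3, 4, 7, 8, 10, 11, 13, 1, 6, 9, 12, 15, 14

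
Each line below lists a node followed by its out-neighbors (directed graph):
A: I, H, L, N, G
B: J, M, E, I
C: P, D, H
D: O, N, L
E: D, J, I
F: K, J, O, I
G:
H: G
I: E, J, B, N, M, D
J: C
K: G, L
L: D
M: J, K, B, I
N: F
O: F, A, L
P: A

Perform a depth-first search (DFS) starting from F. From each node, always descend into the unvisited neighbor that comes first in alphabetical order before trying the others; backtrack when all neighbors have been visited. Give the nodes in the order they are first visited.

F → I → B → E → D → L → N → O → A → G → H → J → C → P → M → K

Visit F
F → I
I → B
B → E
E → D
D → L
D → N
D → O
O → A
A → G
A → H
E → J
J → C
C → P
B → M
M → K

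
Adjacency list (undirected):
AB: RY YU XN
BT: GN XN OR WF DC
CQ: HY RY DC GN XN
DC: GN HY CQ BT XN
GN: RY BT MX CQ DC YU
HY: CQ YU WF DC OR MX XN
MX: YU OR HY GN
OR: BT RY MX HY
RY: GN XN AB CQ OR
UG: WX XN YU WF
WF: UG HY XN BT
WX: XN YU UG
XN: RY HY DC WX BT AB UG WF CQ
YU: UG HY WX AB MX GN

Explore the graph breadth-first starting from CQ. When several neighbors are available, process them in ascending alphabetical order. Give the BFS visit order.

CQ → DC → GN → HY → RY → XN → BT → MX → YU → OR → WF → AB → UG → WX

Visit CQ; enqueue DC, GN, HY, RY, XN → queue [DC, GN, HY, RY, XN]
Visit DC; enqueue BT → queue [GN, HY, RY, XN, BT]
Visit GN; enqueue MX, YU → queue [HY, RY, XN, BT, MX, YU]
Visit HY; enqueue OR, WF → queue [RY, XN, BT, MX, YU, OR, WF]
Visit RY; enqueue AB → queue [XN, BT, MX, YU, OR, WF, AB]
Visit XN; enqueue UG, WX → queue [BT, MX, YU, OR, WF, AB, UG, WX]
Visit BT → queue [MX, YU, OR, WF, AB, UG, WX]
Visit MX → queue [YU, OR, WF, AB, UG, WX]
Visit YU → queue [OR, WF, AB, UG, WX]
Visit OR → queue [WF, AB, UG, WX]
Visit WF → queue [AB, UG, WX]
Visit AB → queue [UG, WX]
Visit UG → queue [WX]
Visit WX → queue []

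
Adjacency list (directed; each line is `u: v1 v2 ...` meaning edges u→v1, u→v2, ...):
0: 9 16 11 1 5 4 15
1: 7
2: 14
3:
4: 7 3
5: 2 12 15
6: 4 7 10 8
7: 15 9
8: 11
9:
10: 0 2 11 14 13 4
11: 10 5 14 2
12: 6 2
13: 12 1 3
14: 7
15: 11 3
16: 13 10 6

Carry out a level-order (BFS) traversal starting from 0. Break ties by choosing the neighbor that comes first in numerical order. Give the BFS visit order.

0 -> 1 -> 4 -> 5 -> 9 -> 11 -> 15 -> 16 -> 7 -> 3 -> 2 -> 12 -> 10 -> 14 -> 6 -> 13 -> 8

Visit 0; enqueue 1, 4, 5, 9, 11, 15, 16 → queue [1, 4, 5, 9, 11, 15, 16]
Visit 1; enqueue 7 → queue [4, 5, 9, 11, 15, 16, 7]
Visit 4; enqueue 3 → queue [5, 9, 11, 15, 16, 7, 3]
Visit 5; enqueue 2, 12 → queue [9, 11, 15, 16, 7, 3, 2, 12]
Visit 9 → queue [11, 15, 16, 7, 3, 2, 12]
Visit 11; enqueue 10, 14 → queue [15, 16, 7, 3, 2, 12, 10, 14]
Visit 15 → queue [16, 7, 3, 2, 12, 10, 14]
Visit 16; enqueue 6, 13 → queue [7, 3, 2, 12, 10, 14, 6, 13]
Visit 7 → queue [3, 2, 12, 10, 14, 6, 13]
Visit 3 → queue [2, 12, 10, 14, 6, 13]
Visit 2 → queue [12, 10, 14, 6, 13]
Visit 12 → queue [10, 14, 6, 13]
Visit 10 → queue [14, 6, 13]
Visit 14 → queue [6, 13]
Visit 6; enqueue 8 → queue [13, 8]
Visit 13 → queue [8]
Visit 8 → queue []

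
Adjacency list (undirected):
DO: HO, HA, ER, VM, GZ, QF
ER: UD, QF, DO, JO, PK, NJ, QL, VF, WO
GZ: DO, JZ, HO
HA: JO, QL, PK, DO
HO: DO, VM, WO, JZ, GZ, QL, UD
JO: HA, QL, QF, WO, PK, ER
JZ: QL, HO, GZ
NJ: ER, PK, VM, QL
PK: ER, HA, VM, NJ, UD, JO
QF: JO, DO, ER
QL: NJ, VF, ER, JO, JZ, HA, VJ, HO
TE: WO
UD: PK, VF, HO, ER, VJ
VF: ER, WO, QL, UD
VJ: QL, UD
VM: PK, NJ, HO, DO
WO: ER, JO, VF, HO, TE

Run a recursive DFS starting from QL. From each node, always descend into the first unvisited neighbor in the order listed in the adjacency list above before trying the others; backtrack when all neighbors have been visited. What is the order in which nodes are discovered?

QL, NJ, ER, UD, PK, HA, JO, QF, DO, HO, VM, WO, VF, TE, JZ, GZ, VJ

Visit QL
QL → NJ
NJ → ER
ER → UD
UD → PK
PK → HA
HA → JO
JO → QF
QF → DO
DO → HO
HO → VM
HO → WO
WO → VF
WO → TE
HO → JZ
JZ → GZ
UD → VJ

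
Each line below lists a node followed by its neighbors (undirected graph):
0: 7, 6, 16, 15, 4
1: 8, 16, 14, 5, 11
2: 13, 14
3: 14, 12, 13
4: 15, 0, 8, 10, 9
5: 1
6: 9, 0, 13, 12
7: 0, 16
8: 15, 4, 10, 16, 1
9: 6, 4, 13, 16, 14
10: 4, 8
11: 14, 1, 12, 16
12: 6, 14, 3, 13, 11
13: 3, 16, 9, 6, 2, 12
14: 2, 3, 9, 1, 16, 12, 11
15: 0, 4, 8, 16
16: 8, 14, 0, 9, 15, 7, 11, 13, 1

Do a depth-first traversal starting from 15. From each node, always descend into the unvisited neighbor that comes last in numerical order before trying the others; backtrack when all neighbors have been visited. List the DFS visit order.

15 -> 16 -> 14 -> 12 -> 13 -> 9 -> 6 -> 0 -> 7 -> 4 -> 10 -> 8 -> 1 -> 11 -> 5 -> 3 -> 2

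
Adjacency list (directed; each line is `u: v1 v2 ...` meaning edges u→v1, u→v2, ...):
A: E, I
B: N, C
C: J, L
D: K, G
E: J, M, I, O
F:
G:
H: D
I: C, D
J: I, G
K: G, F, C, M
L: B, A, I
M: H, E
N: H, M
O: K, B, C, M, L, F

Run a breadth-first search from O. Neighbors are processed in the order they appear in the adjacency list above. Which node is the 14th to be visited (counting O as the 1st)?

Visit O; enqueue K, B, C, M, L, F → queue [K, B, C, M, L, F]
Visit K; enqueue G → queue [B, C, M, L, F, G]
Visit B; enqueue N → queue [C, M, L, F, G, N]
Visit C; enqueue J → queue [M, L, F, G, N, J]
Visit M; enqueue H, E → queue [L, F, G, N, J, H, E]
Visit L; enqueue A, I → queue [F, G, N, J, H, E, A, I]
Visit F → queue [G, N, J, H, E, A, I]
Visit G → queue [N, J, H, E, A, I]
Visit N → queue [J, H, E, A, I]
Visit J → queue [H, E, A, I]
Visit H; enqueue D → queue [E, A, I, D]
Visit E → queue [A, I, D]
Visit A → queue [I, D]
Visit I → queue [D]
Visit D → queue []

Visit order: O, K, B, C, M, L, F, G, N, J, H, E, A, I, D

I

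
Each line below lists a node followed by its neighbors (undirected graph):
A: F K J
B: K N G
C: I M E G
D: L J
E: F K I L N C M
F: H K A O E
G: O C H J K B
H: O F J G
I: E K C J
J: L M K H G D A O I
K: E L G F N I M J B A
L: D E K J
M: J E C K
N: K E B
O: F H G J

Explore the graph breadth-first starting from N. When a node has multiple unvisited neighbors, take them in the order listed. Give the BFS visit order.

N, K, E, B, L, G, F, I, M, J, A, C, D, O, H

Visit N; enqueue K, E, B → queue [K, E, B]
Visit K; enqueue L, G, F, I, M, J, A → queue [E, B, L, G, F, I, M, J, A]
Visit E; enqueue C → queue [B, L, G, F, I, M, J, A, C]
Visit B → queue [L, G, F, I, M, J, A, C]
Visit L; enqueue D → queue [G, F, I, M, J, A, C, D]
Visit G; enqueue O, H → queue [F, I, M, J, A, C, D, O, H]
Visit F → queue [I, M, J, A, C, D, O, H]
Visit I → queue [M, J, A, C, D, O, H]
Visit M → queue [J, A, C, D, O, H]
Visit J → queue [A, C, D, O, H]
Visit A → queue [C, D, O, H]
Visit C → queue [D, O, H]
Visit D → queue [O, H]
Visit O → queue [H]
Visit H → queue []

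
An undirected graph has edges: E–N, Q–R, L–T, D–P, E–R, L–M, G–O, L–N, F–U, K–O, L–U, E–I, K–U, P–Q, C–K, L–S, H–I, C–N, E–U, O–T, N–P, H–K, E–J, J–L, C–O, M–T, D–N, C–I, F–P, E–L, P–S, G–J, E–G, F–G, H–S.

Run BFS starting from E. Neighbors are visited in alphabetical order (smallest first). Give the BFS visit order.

Visit E; enqueue G, I, J, L, N, R, U → queue [G, I, J, L, N, R, U]
Visit G; enqueue F, O → queue [I, J, L, N, R, U, F, O]
Visit I; enqueue C, H → queue [J, L, N, R, U, F, O, C, H]
Visit J → queue [L, N, R, U, F, O, C, H]
Visit L; enqueue M, S, T → queue [N, R, U, F, O, C, H, M, S, T]
Visit N; enqueue D, P → queue [R, U, F, O, C, H, M, S, T, D, P]
Visit R; enqueue Q → queue [U, F, O, C, H, M, S, T, D, P, Q]
Visit U; enqueue K → queue [F, O, C, H, M, S, T, D, P, Q, K]
Visit F → queue [O, C, H, M, S, T, D, P, Q, K]
Visit O → queue [C, H, M, S, T, D, P, Q, K]
Visit C → queue [H, M, S, T, D, P, Q, K]
Visit H → queue [M, S, T, D, P, Q, K]
Visit M → queue [S, T, D, P, Q, K]
Visit S → queue [T, D, P, Q, K]
Visit T → queue [D, P, Q, K]
Visit D → queue [P, Q, K]
Visit P → queue [Q, K]
Visit Q → queue [K]
Visit K → queue []

E → G → I → J → L → N → R → U → F → O → C → H → M → S → T → D → P → Q → K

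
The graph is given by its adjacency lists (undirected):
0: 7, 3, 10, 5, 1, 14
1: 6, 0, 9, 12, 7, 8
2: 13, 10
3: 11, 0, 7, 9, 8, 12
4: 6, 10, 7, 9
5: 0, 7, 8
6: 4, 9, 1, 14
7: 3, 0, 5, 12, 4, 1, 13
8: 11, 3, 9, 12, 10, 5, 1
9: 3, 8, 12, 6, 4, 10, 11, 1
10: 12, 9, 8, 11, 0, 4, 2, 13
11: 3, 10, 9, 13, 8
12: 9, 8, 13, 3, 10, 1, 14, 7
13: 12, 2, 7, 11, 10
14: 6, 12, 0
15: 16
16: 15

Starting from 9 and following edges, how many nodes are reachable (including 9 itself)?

BFS from 9 visits: 9, 1, 3, 4, 6, 8, 10, 11, 12, 0, 7, 14, 5, 2, 13
Reachable nodes: 15 of 17 total.

15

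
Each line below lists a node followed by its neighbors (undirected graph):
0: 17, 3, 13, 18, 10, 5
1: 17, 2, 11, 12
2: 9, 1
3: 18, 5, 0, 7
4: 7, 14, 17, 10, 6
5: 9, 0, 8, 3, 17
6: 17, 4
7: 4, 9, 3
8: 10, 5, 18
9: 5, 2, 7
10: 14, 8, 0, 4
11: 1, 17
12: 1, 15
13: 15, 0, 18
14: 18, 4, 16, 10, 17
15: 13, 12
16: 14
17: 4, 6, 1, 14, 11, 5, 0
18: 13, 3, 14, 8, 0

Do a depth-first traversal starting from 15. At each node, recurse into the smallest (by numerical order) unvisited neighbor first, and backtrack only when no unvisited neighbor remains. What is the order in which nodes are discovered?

Visit 15
15 → 12
12 → 1
1 → 2
2 → 9
9 → 5
5 → 0
0 → 3
3 → 7
7 → 4
4 → 6
6 → 17
17 → 11
17 → 14
14 → 10
10 → 8
8 → 18
18 → 13
14 → 16

15 12 1 2 9 5 0 3 7 4 6 17 11 14 10 8 18 13 16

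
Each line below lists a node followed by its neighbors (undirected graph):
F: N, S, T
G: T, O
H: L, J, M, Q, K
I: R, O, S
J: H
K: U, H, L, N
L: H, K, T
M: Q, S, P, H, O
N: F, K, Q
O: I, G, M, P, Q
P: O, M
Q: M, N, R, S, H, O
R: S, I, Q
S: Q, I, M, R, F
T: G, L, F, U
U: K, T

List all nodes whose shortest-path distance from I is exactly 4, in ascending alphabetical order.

Level 0: I
Level 1: O, R, S
Level 2: F, G, M, P, Q
Level 3: H, N, T
Level 4: J, K, L, U

J, K, L, U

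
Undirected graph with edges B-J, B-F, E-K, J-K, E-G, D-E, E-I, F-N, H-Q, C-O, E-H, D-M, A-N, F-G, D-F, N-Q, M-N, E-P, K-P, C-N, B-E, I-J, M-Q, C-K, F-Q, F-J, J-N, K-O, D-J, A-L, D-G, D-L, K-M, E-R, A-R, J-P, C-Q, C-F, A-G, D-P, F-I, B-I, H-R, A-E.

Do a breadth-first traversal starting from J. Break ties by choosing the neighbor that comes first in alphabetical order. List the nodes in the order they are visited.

J B D F I K N P E G L M C Q O A H R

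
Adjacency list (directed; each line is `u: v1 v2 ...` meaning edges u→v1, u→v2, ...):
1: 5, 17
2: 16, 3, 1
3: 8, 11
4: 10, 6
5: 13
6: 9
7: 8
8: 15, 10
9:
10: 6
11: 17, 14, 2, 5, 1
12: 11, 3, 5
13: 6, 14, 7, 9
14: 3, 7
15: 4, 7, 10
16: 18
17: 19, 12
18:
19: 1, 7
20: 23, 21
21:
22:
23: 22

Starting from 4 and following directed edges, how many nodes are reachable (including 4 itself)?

4

BFS from 4 visits: 4, 6, 10, 9
Reachable nodes: 4 of 23 total.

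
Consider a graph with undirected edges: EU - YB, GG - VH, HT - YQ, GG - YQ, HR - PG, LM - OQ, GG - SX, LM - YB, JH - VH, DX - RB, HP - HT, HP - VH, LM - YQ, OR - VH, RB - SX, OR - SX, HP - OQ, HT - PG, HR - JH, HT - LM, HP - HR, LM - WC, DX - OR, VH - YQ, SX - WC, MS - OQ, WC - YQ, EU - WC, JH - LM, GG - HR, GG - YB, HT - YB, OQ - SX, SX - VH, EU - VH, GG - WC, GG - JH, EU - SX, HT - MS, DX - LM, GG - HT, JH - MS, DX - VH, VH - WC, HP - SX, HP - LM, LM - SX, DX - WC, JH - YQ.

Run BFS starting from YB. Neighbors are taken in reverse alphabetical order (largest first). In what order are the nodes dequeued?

Visit YB; enqueue LM, HT, GG, EU → queue [LM, HT, GG, EU]
Visit LM; enqueue YQ, WC, SX, OQ, JH, HP, DX → queue [HT, GG, EU, YQ, WC, SX, OQ, JH, HP, DX]
Visit HT; enqueue PG, MS → queue [GG, EU, YQ, WC, SX, OQ, JH, HP, DX, PG, MS]
Visit GG; enqueue VH, HR → queue [EU, YQ, WC, SX, OQ, JH, HP, DX, PG, MS, VH, HR]
Visit EU → queue [YQ, WC, SX, OQ, JH, HP, DX, PG, MS, VH, HR]
Visit YQ → queue [WC, SX, OQ, JH, HP, DX, PG, MS, VH, HR]
Visit WC → queue [SX, OQ, JH, HP, DX, PG, MS, VH, HR]
Visit SX; enqueue RB, OR → queue [OQ, JH, HP, DX, PG, MS, VH, HR, RB, OR]
Visit OQ → queue [JH, HP, DX, PG, MS, VH, HR, RB, OR]
Visit JH → queue [HP, DX, PG, MS, VH, HR, RB, OR]
Visit HP → queue [DX, PG, MS, VH, HR, RB, OR]
Visit DX → queue [PG, MS, VH, HR, RB, OR]
Visit PG → queue [MS, VH, HR, RB, OR]
Visit MS → queue [VH, HR, RB, OR]
Visit VH → queue [HR, RB, OR]
Visit HR → queue [RB, OR]
Visit RB → queue [OR]
Visit OR → queue []

YB LM HT GG EU YQ WC SX OQ JH HP DX PG MS VH HR RB OR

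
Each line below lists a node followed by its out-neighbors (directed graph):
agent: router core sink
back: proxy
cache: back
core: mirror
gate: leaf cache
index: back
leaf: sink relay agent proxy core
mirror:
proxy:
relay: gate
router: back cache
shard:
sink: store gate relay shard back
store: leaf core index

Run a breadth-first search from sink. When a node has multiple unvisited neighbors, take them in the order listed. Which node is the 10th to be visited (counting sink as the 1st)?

cache

Visit sink; enqueue store, gate, relay, shard, back → queue [store, gate, relay, shard, back]
Visit store; enqueue leaf, core, index → queue [gate, relay, shard, back, leaf, core, index]
Visit gate; enqueue cache → queue [relay, shard, back, leaf, core, index, cache]
Visit relay → queue [shard, back, leaf, core, index, cache]
Visit shard → queue [back, leaf, core, index, cache]
Visit back; enqueue proxy → queue [leaf, core, index, cache, proxy]
Visit leaf; enqueue agent → queue [core, index, cache, proxy, agent]
Visit core; enqueue mirror → queue [index, cache, proxy, agent, mirror]
Visit index → queue [cache, proxy, agent, mirror]
Visit cache → queue [proxy, agent, mirror]
Visit proxy → queue [agent, mirror]
Visit agent; enqueue router → queue [mirror, router]
Visit mirror → queue [router]
Visit router → queue []

Visit order: sink, store, gate, relay, shard, back, leaf, core, index, cache, proxy, agent, mirror, router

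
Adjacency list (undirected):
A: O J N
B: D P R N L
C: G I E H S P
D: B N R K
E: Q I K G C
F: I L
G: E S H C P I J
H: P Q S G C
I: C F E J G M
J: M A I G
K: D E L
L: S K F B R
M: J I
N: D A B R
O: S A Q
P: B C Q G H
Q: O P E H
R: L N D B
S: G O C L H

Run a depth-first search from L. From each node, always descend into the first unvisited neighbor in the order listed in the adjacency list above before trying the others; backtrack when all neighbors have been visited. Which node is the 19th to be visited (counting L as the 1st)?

F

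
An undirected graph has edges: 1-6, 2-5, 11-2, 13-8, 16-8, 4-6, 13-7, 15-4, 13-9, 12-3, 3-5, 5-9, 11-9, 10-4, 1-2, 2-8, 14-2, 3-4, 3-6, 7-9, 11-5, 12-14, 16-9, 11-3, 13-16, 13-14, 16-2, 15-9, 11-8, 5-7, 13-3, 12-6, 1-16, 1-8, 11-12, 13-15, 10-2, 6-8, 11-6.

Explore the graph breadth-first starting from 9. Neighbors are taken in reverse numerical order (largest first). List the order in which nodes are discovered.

9 -> 16 -> 15 -> 13 -> 11 -> 7 -> 5 -> 8 -> 2 -> 1 -> 4 -> 14 -> 3 -> 12 -> 6 -> 10

Visit 9; enqueue 16, 15, 13, 11, 7, 5 → queue [16, 15, 13, 11, 7, 5]
Visit 16; enqueue 8, 2, 1 → queue [15, 13, 11, 7, 5, 8, 2, 1]
Visit 15; enqueue 4 → queue [13, 11, 7, 5, 8, 2, 1, 4]
Visit 13; enqueue 14, 3 → queue [11, 7, 5, 8, 2, 1, 4, 14, 3]
Visit 11; enqueue 12, 6 → queue [7, 5, 8, 2, 1, 4, 14, 3, 12, 6]
Visit 7 → queue [5, 8, 2, 1, 4, 14, 3, 12, 6]
Visit 5 → queue [8, 2, 1, 4, 14, 3, 12, 6]
Visit 8 → queue [2, 1, 4, 14, 3, 12, 6]
Visit 2; enqueue 10 → queue [1, 4, 14, 3, 12, 6, 10]
Visit 1 → queue [4, 14, 3, 12, 6, 10]
Visit 4 → queue [14, 3, 12, 6, 10]
Visit 14 → queue [3, 12, 6, 10]
Visit 3 → queue [12, 6, 10]
Visit 12 → queue [6, 10]
Visit 6 → queue [10]
Visit 10 → queue []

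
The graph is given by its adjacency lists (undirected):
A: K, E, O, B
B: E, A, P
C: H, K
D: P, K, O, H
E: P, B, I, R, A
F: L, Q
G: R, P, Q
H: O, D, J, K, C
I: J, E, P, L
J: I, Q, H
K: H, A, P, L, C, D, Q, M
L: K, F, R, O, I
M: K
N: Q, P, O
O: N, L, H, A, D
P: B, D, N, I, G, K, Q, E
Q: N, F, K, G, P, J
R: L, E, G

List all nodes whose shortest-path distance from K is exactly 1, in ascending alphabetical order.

Level 0: K
Level 1: A, C, D, H, L, M, P, Q
Level 2: B, E, F, G, I, J, N, O, R

A, C, D, H, L, M, P, Q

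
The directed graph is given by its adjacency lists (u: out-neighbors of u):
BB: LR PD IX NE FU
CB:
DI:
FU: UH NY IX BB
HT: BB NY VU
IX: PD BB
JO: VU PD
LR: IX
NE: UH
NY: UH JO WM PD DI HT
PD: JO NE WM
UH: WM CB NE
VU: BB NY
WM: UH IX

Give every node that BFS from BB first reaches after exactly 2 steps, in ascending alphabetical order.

JO, NY, UH, WM

Level 0: BB
Level 1: FU, IX, LR, NE, PD
Level 2: JO, NY, UH, WM
Level 3: CB, DI, HT, VU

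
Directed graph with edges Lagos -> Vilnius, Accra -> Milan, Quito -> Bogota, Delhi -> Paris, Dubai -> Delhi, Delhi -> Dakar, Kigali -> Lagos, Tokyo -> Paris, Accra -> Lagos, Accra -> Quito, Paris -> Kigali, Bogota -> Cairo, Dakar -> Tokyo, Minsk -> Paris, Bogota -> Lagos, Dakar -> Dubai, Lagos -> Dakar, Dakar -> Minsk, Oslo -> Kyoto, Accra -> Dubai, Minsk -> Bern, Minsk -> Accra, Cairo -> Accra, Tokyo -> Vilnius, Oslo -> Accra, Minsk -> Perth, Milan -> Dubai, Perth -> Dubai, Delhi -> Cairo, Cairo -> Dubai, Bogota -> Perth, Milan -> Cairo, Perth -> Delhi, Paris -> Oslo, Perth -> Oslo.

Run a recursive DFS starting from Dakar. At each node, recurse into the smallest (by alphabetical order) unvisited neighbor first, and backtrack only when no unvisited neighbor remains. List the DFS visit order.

Dakar, Dubai, Delhi, Cairo, Accra, Lagos, Vilnius, Milan, Quito, Bogota, Perth, Oslo, Kyoto, Paris, Kigali, Minsk, Bern, Tokyo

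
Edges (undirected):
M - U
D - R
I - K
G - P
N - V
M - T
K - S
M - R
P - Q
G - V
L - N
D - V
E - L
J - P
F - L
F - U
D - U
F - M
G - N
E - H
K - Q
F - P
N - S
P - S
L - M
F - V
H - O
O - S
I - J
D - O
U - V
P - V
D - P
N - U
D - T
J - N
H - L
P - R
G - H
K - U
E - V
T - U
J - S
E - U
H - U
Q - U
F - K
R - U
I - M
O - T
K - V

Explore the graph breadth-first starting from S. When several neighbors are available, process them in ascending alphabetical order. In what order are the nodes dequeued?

Visit S; enqueue J, K, N, O, P → queue [J, K, N, O, P]
Visit J; enqueue I → queue [K, N, O, P, I]
Visit K; enqueue F, Q, U, V → queue [N, O, P, I, F, Q, U, V]
Visit N; enqueue G, L → queue [O, P, I, F, Q, U, V, G, L]
Visit O; enqueue D, H, T → queue [P, I, F, Q, U, V, G, L, D, H, T]
Visit P; enqueue R → queue [I, F, Q, U, V, G, L, D, H, T, R]
Visit I; enqueue M → queue [F, Q, U, V, G, L, D, H, T, R, M]
Visit F → queue [Q, U, V, G, L, D, H, T, R, M]
Visit Q → queue [U, V, G, L, D, H, T, R, M]
Visit U; enqueue E → queue [V, G, L, D, H, T, R, M, E]
Visit V → queue [G, L, D, H, T, R, M, E]
Visit G → queue [L, D, H, T, R, M, E]
Visit L → queue [D, H, T, R, M, E]
Visit D → queue [H, T, R, M, E]
Visit H → queue [T, R, M, E]
Visit T → queue [R, M, E]
Visit R → queue [M, E]
Visit M → queue [E]
Visit E → queue []

S J K N O P I F Q U V G L D H T R M E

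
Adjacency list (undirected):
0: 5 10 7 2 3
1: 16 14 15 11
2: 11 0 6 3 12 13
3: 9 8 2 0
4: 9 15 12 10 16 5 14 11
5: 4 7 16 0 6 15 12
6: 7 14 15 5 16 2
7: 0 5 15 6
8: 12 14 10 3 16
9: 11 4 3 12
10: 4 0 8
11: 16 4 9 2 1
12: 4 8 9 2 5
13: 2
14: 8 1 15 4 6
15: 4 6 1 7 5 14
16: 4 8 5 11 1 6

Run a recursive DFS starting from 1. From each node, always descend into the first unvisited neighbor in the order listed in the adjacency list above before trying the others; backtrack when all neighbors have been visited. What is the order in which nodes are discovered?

1 → 16 → 4 → 9 → 11 → 2 → 0 → 5 → 7 → 15 → 6 → 14 → 8 → 12 → 10 → 3 → 13

Visit 1
1 → 16
16 → 4
4 → 9
9 → 11
11 → 2
2 → 0
0 → 5
5 → 7
7 → 15
15 → 6
6 → 14
14 → 8
8 → 12
8 → 10
8 → 3
2 → 13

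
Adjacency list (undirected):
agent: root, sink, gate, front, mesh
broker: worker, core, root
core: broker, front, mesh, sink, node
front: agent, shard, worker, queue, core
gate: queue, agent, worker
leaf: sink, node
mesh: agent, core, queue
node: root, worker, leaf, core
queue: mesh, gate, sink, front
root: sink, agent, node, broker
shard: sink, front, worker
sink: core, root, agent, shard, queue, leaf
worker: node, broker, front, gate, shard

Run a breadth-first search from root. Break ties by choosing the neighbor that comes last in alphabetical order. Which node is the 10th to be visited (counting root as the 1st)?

worker

Visit root; enqueue sink, node, broker, agent → queue [sink, node, broker, agent]
Visit sink; enqueue shard, queue, leaf, core → queue [node, broker, agent, shard, queue, leaf, core]
Visit node; enqueue worker → queue [broker, agent, shard, queue, leaf, core, worker]
Visit broker → queue [agent, shard, queue, leaf, core, worker]
Visit agent; enqueue mesh, gate, front → queue [shard, queue, leaf, core, worker, mesh, gate, front]
Visit shard → queue [queue, leaf, core, worker, mesh, gate, front]
Visit queue → queue [leaf, core, worker, mesh, gate, front]
Visit leaf → queue [core, worker, mesh, gate, front]
Visit core → queue [worker, mesh, gate, front]
Visit worker → queue [mesh, gate, front]
Visit mesh → queue [gate, front]
Visit gate → queue [front]
Visit front → queue []

Visit order: root, sink, node, broker, agent, shard, queue, leaf, core, worker, mesh, gate, front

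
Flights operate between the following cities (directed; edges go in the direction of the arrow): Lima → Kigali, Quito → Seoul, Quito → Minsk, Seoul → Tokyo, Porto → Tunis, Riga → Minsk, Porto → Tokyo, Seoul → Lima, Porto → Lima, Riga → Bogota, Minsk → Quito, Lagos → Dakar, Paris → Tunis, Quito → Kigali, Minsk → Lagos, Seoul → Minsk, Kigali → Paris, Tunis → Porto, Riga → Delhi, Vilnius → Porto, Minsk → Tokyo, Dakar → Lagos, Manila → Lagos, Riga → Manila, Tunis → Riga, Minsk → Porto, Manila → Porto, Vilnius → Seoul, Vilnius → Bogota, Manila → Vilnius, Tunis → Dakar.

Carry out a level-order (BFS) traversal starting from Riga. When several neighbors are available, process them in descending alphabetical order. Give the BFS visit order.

Visit Riga; enqueue Minsk, Manila, Delhi, Bogota → queue [Minsk, Manila, Delhi, Bogota]
Visit Minsk; enqueue Tokyo, Quito, Porto, Lagos → queue [Manila, Delhi, Bogota, Tokyo, Quito, Porto, Lagos]
Visit Manila; enqueue Vilnius → queue [Delhi, Bogota, Tokyo, Quito, Porto, Lagos, Vilnius]
Visit Delhi → queue [Bogota, Tokyo, Quito, Porto, Lagos, Vilnius]
Visit Bogota → queue [Tokyo, Quito, Porto, Lagos, Vilnius]
Visit Tokyo → queue [Quito, Porto, Lagos, Vilnius]
Visit Quito; enqueue Seoul, Kigali → queue [Porto, Lagos, Vilnius, Seoul, Kigali]
Visit Porto; enqueue Tunis, Lima → queue [Lagos, Vilnius, Seoul, Kigali, Tunis, Lima]
Visit Lagos; enqueue Dakar → queue [Vilnius, Seoul, Kigali, Tunis, Lima, Dakar]
Visit Vilnius → queue [Seoul, Kigali, Tunis, Lima, Dakar]
Visit Seoul → queue [Kigali, Tunis, Lima, Dakar]
Visit Kigali; enqueue Paris → queue [Tunis, Lima, Dakar, Paris]
Visit Tunis → queue [Lima, Dakar, Paris]
Visit Lima → queue [Dakar, Paris]
Visit Dakar → queue [Paris]
Visit Paris → queue []

Riga, Minsk, Manila, Delhi, Bogota, Tokyo, Quito, Porto, Lagos, Vilnius, Seoul, Kigali, Tunis, Lima, Dakar, Paris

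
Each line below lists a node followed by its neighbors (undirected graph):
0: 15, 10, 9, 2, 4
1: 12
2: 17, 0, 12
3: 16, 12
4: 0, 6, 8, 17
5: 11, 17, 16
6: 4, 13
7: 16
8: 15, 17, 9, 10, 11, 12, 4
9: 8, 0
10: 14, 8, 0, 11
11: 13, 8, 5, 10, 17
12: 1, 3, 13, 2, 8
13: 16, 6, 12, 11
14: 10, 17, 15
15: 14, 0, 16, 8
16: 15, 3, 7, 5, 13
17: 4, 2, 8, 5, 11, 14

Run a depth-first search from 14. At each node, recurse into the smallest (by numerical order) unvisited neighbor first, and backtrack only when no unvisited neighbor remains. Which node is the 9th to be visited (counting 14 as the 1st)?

5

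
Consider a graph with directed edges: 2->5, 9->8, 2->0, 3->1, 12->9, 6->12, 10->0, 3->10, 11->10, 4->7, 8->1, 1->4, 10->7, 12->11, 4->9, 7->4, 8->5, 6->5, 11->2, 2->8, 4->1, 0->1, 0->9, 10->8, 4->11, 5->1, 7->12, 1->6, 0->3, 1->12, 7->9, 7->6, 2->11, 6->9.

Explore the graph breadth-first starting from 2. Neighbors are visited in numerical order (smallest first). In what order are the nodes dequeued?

2 -> 0 -> 5 -> 8 -> 11 -> 1 -> 3 -> 9 -> 10 -> 4 -> 6 -> 12 -> 7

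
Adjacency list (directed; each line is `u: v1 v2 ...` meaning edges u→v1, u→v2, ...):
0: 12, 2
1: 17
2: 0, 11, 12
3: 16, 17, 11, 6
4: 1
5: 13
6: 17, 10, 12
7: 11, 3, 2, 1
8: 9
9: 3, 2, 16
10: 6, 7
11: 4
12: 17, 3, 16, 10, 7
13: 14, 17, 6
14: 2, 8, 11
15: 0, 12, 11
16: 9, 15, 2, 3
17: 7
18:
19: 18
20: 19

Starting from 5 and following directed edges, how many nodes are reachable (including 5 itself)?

18

BFS from 5 visits: 5, 13, 17, 14, 6, 7, 11, 8, 2, 12, 10, 3, 1, 4, 9, 0, 16, 15
Reachable nodes: 18 of 21 total.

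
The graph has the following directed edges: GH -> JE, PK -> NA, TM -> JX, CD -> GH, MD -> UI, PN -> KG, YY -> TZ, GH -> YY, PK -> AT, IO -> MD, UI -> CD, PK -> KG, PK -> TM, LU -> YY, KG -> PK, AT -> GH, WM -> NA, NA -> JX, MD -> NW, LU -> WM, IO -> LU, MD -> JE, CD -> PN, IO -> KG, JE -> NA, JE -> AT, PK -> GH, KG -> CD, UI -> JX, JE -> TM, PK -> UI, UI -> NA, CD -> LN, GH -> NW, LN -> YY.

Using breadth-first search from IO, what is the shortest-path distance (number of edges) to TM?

3

Level 0: IO
Level 1: KG, LU, MD
Level 2: CD, JE, NW, PK, UI, WM, YY
Level 3: AT, GH, JX, LN, NA, PN, TM, TZ
TM first appears at level 3.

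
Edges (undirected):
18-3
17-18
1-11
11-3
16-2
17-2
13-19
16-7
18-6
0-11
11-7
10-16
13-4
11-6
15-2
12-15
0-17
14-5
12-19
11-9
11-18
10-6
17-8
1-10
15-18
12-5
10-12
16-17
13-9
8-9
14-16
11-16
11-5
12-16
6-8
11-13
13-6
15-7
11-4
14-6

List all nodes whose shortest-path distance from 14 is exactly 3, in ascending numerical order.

Level 0: 14
Level 1: 5, 6, 16
Level 2: 2, 7, 8, 10, 11, 12, 13, 17, 18
Level 3: 0, 1, 3, 4, 9, 15, 19

0, 1, 3, 4, 9, 15, 19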